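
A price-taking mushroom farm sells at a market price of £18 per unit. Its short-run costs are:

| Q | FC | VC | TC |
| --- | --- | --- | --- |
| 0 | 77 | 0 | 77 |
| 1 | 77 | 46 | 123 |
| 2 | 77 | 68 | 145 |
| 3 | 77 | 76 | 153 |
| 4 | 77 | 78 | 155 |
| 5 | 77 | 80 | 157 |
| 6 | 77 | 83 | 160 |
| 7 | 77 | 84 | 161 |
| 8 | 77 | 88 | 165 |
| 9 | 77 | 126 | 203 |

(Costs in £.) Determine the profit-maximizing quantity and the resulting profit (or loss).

Profit at each row (π = 18Q − TC): Q=0: -77; Q=1: -105; Q=2: -109; Q=3: -99; Q=4: -83; Q=5: -67; Q=6: -52; Q=7: -35; Q=8: -21; Q=9: -41.
Profit is maximized at Q = 8. AVC there is 88/8 = £11 ≤ P, so producing beats shutting down (which would give -£77).

Q = 8; profit = -£21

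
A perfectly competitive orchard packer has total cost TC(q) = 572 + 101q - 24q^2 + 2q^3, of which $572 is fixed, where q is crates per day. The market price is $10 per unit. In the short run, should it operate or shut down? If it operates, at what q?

Shut down

Variable cost is VC = 101q - 24q^2 + 2q^3, so AVC = VC/q = 101 - 24q + 2q^2 and MC = dTC/dq = 101 - 48q + 6q^2.
The AVC parabola has its vertex at q = 24/4 = 6, where AVC = 101 - 24·6 + 2·6^2 = $29.
Since P = $10 < min AVC = $29, price fails to cover variable cost at any output.
The firm minimizes its loss by shutting down and losing only its fixed cost of $572.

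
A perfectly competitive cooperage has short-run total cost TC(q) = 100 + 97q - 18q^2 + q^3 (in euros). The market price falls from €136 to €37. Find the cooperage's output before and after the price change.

Output falls from 13 to 10

MC = 97 - 36q + 3q^2; the shutdown threshold is min AVC = €16 (at q = 9).
With P = €136 above the shutdown price, P = MC gives q = 13.
At P = €37 ≥ min AVC, set P = MC: q = 10. The firm stays open but cuts output.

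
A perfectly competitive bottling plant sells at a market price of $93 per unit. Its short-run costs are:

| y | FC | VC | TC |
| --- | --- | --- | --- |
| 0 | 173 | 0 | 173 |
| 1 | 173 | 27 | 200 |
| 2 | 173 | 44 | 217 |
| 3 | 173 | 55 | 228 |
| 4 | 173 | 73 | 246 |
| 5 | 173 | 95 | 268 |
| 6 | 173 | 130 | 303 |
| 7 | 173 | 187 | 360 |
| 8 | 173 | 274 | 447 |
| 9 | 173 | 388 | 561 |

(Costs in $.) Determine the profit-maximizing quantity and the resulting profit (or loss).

y = 8; profit = $297

Compute π = P·y − TC at each output: y=0: -173; y=1: -107; y=2: -31; y=3: 51; y=4: 126; y=5: 197; y=6: 255; y=7: 291; y=8: 297; y=9: 276.
Profit is maximized at y = 8. AVC there is 274/8 = $34.25 ≤ P, so producing beats shutting down (which would give -$173).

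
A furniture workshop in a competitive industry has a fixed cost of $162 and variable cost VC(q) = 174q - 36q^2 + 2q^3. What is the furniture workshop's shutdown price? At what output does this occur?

$12 per unit, at q = 9

Short-run supply begins at min AVC. From VC = 174q - 36q^2 + 2q^3, AVC = 174 - 36q + 2q^2.
dAVC/dq = -36 + 4q = 0 gives q = 9. min AVC = 174 - 36·9 + 2·9^2 = 12.
The firm shuts down for any P below $12.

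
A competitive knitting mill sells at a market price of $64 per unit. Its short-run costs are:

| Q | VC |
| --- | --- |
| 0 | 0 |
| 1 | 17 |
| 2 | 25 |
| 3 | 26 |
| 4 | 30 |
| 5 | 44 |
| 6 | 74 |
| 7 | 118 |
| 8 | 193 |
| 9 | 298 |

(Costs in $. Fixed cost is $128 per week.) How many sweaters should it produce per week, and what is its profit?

Profit at each row (π = 64Q − TC): Q=0: -128; Q=1: -81; Q=2: -25; Q=3: 38; Q=4: 98; Q=5: 148; Q=6: 182; Q=7: 202; Q=8: 191; Q=9: 150.
Profit is maximized at Q = 7. AVC there is 118/7 = $16.86 ≤ P, so producing beats shutting down (which would give -$128).

Q = 7; profit = $202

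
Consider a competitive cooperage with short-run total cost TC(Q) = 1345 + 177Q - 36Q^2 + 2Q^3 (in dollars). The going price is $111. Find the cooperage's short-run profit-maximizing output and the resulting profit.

Profit = -$377 at Q = 11

AVC = 177 - 36Q + 2Q^2; min AVC = $15 at Q = 9. Since P = $111 ≥ min AVC, the firm produces.
With MC = 177 - 72Q + 6Q^2, P = MC on the upward-sloping part at Q* = 11.
TR = 111·11 = 1221. TC = 1345 + 253 = 1598. Profit = 1221 − 1598 = -$377.
By producing, the firm covers all variable cost plus $968 of fixed cost; shutting down would lose the full $1345.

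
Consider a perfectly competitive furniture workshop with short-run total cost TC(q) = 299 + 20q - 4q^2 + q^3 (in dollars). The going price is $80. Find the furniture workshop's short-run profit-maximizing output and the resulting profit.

Profit = -$11 at q = 6

AVC = 20 - 4q + q^2; min AVC = $16 at q = 2. Since P = $80 ≥ min AVC, the firm produces.
MC = 20 - 8q + 3q^2. Setting P = MC and taking the root on the rising branch gives q* = 6.
TR = 80·6 = 480. TC = 299 + 192 = 491. Profit = 480 − 491 = -$11.
Shutting down would mean losing the fixed cost of $299, so operating at a loss of $11 is better by $288.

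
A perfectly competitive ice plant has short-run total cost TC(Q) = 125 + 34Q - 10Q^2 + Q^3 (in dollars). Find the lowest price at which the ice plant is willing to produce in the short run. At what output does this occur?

$9 per unit, at Q = 5

Short-run supply begins at min AVC. From VC = 34Q - 10Q^2 + Q^3, AVC = 34 - 10Q + Q^2.
At the minimum of AVC, MC = AVC. MC = 34 - 20Q + 3Q^2; setting MC = AVC gives 2Q^2 - 10Q = 0, so Q = 5. min AVC = 9.
For P < $9 the firm produces nothing.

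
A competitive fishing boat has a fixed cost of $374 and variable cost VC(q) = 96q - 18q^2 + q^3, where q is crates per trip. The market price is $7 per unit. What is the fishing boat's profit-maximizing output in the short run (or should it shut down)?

From TC, MC = TC'(q) = 96 - 36q + 3q^2 and AVC = VC/q = 96 - 18q + q^2.
The AVC parabola has its vertex at q = 18/2 = 9, where AVC = 96 - 18·9 + 9^2 = $15.
With P < min AVC ($7 < $15), every unit sold adds to the loss.
Best response: produce nothing and absorb the $374 fixed cost.

Shut down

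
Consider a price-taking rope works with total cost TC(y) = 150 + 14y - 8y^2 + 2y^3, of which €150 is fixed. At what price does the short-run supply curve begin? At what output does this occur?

€6 per unit, at y = 2

Short-run supply begins at min AVC. From VC = 14y - 8y^2 + 2y^3, AVC = 14 - 8y + 2y^2.
dAVC/dy = -8 + 4y = 0 gives y = 2. min AVC = 14 - 8·2 + 2·2^2 = 6.
For P < €6 the firm produces nothing.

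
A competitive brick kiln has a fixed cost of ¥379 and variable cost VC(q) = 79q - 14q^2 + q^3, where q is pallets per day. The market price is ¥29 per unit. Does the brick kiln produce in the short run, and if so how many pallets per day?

Strip out fixed cost: VC = 79q - 14q^2 + q^3. Then AVC = 79 - 14q + q^2 and MC = 79 - 28q + 3q^2.
AVC hits its minimum where MC = AVC, at q = 7, giving min AVC = 79 - 14·7 + 7^2 = ¥30.
With P < min AVC (¥29 < ¥30), every unit sold adds to the loss.
Shutting down limits the loss to fixed cost, ¥379.

Shut down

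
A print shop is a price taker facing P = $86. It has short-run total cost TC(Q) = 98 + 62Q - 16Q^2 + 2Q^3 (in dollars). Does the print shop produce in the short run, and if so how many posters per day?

Strip out fixed cost: VC = 62Q - 16Q^2 + 2Q^3. Then AVC = 62 - 16Q + 2Q^2 and MC = 62 - 32Q + 6Q^2.
AVC hits its minimum where MC = AVC, at Q = 4, giving min AVC = 62 - 16·4 + 2·4^2 = $30.
Because $86 ≥ $30, revenue can cover variable cost; the firm operates.
Solving P = MC: -24 - 32Q + 6Q^2 = 0 ⇒ Q = -2/3 or 6. On the upward-sloping branch, Q* = 6.
Check: AVC at Q = 6 is $38 ≤ P, so revenue covers variable cost.
Profit = P·Q − TC = 86·6 − 326 = $190.

Produce at Q = 6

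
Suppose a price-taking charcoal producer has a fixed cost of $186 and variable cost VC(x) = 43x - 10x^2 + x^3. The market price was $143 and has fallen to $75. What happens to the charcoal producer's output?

Output falls from 10 to 8

AVC = 43 - 10x + x^2, minimized at x = 5 where min AVC = $18. MC = 43 - 20x + 3x^2.
With P = $143 above the shutdown price, P = MC gives x = 10.
At P = $75 ≥ min AVC, set P = MC: x = 8. The firm stays open but cuts output.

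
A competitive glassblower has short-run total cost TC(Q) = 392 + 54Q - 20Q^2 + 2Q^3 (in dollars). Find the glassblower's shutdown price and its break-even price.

Shutdown price = $4; break-even price = $68

AVC = 54 - 20Q + 2Q^2; minimized at Q = 5, giving min AVC = $4. That is the shutdown price.
ATC = 392/Q + 54 - 20Q + 2Q^2. Setting dATC/dQ = −392/Q^2 − 20 + 4Q = 0 gives Q = 7 (since 4·7^3 − 20·7^2 = 392).
min ATC = 392/7 + 54 − 20·7 + 2·7^2 = $68. That is the break-even price.
Between these two prices the firm operates at a loss; above $68 it earns a profit.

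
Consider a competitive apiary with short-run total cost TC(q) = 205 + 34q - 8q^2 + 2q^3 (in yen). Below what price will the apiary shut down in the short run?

The firm shuts down when price falls below the minimum of average variable cost. AVC = VC/q = 34 - 8q + 2q^2.
dAVC/dq = -8 + 4q = 0 gives q = 2. min AVC = 34 - 8·2 + 2·2^2 = 26.
So the shutdown price is ¥26.

¥26 per unit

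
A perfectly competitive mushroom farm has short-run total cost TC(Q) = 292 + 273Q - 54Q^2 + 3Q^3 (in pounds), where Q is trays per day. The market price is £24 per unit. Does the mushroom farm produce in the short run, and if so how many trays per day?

Shut down

Variable cost is VC = 273Q - 54Q^2 + 3Q^3, so AVC = VC/Q = 273 - 54Q + 3Q^2 and MC = dTC/dQ = 273 - 108Q + 9Q^2.
AVC is minimized where dAVC/dQ = -54 + 6Q = 0, at Q = 9; min AVC = 273 - 54·9 + 3·9^2 = £30.
Since P = £24 < min AVC = £30, price fails to cover variable cost at any output.
The firm minimizes its loss by shutting down and losing only its fixed cost of £292.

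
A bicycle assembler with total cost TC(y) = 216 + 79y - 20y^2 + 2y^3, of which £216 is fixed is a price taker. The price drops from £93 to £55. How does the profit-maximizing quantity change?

MC = 79 - 40y + 6y^2; the shutdown threshold is min AVC = £29 (at y = 5).
With P = £93 above the shutdown price, P = MC gives y = 7.
At P = £55 ≥ min AVC, set P = MC: y = 6. The firm stays open but cuts output.

Output falls from 7 to 6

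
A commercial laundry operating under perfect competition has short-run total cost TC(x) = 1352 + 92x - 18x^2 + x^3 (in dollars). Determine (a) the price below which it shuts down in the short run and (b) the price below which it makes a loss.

Shutdown price = min AVC. AVC = 92 - 18x + x^2, with vertex at x = 9 and minimum $11.
ATC = 1352/x + 92 - 18x + x^2. Setting dATC/dx = −1352/x^2 − 18 + 2x = 0 gives x = 13 (since 2·13^3 − 18·13^2 = 1352).
min ATC = 1352/13 + 92 − 18·13 + 13^2 = $131. That is the break-even price.
Between these two prices the firm operates at a loss; above $131 it earns a profit.

Shutdown price = $11; break-even price = $131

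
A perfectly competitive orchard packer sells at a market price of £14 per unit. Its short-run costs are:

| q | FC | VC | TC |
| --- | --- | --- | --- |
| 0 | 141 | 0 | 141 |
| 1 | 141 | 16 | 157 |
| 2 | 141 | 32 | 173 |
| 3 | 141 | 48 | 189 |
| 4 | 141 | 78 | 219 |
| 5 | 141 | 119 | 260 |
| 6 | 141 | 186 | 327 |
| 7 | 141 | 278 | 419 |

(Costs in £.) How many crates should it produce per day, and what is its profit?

q = 0 (shut down); profit = -£141

Tabulate TR − TC: q=0: -141; q=1: -143; q=2: -145; q=3: -147; q=4: -163; q=5: -190; q=6: -243; q=7: -321.
Profit is highest at q = 0. Equivalently, the lowest AVC in the table is 16/1 ≈ £16 at q = 1, and P = £14 falls below it — price never covers variable cost, so the firm shuts down and loses only its fixed cost.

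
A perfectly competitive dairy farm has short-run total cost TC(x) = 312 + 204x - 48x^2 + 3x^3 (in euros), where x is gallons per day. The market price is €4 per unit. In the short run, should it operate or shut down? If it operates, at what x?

Shut down

Strip out fixed cost: VC = 204x - 48x^2 + 3x^3. Then AVC = 204 - 48x + 3x^2 and MC = 204 - 96x + 9x^2.
AVC is minimized where dAVC/dx = -48 + 6x = 0, at x = 8; min AVC = 204 - 48·8 + 3·8^2 = €12.
With P < min AVC (€4 < €12), every unit sold adds to the loss.
Shutting down limits the loss to fixed cost, €312.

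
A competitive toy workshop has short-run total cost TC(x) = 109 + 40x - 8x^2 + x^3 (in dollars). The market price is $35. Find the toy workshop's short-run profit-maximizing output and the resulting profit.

Profit = -$59 at x = 5

AVC = 40 - 8x + x^2; min AVC = $24 at x = 4. Since P = $35 ≥ min AVC, the firm produces.
MC = 40 - 16x + 3x^2. Setting P = MC and taking the root on the rising branch gives x* = 5.
TR = 35·5 = 175. TC = 109 + 125 = 234. Profit = 175 − 234 = -$59.
That loss of $59 beats the $109 the firm would lose by shutting down; producing recovers $50 of fixed cost.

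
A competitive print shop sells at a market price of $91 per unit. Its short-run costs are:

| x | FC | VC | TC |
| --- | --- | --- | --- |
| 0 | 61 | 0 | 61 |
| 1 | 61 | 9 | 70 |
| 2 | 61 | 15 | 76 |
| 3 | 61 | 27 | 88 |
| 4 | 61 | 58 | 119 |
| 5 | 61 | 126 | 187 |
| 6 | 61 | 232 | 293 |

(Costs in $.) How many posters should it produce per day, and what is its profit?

Profit at each row (π = 91x − TC): x=0: -61; x=1: 21; x=2: 106; x=3: 185; x=4: 245; x=5: 268; x=6: 253.
Profit is maximized at x = 5. AVC there is 126/5 = $25.20 ≤ P, so producing beats shutting down (which would give -$61).

x = 5; profit = $268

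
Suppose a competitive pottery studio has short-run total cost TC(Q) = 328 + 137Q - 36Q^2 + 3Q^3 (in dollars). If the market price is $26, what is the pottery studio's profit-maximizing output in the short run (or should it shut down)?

From TC, MC = TC'(Q) = 137 - 72Q + 9Q^2 and AVC = VC/Q = 137 - 36Q + 3Q^2.
The AVC parabola has its vertex at Q = 36/6 = 6, where AVC = 137 - 36·6 + 3·6^2 = $29.
Since P = $26 < min AVC = $29, price fails to cover variable cost at any output.
Best response: produce nothing and absorb the $328 fixed cost.

Shut down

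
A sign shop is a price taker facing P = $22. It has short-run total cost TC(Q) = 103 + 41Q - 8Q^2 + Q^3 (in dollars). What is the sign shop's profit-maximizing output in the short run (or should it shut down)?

Variable cost is VC = 41Q - 8Q^2 + Q^3, so AVC = VC/Q = 41 - 8Q + Q^2 and MC = dTC/dQ = 41 - 16Q + 3Q^2.
AVC is minimized where dAVC/dQ = -8 + 2Q = 0, at Q = 4; min AVC = 41 - 8·4 + 4^2 = $25.
With P < min AVC ($22 < $25), every unit sold adds to the loss.
Shutting down limits the loss to fixed cost, $103.

Shut down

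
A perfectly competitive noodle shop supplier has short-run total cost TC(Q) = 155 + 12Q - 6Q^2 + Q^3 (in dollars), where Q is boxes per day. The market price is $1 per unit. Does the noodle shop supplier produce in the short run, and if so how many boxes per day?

Strip out fixed cost: VC = 12Q - 6Q^2 + Q^3. Then AVC = 12 - 6Q + Q^2 and MC = 12 - 12Q + 3Q^2.
AVC is minimized where dAVC/dQ = -6 + 2Q = 0, at Q = 3; min AVC = 12 - 6·3 + 3^2 = $3.
With P < min AVC ($1 < $3), every unit sold adds to the loss.
Shutting down limits the loss to fixed cost, $155.

Shut down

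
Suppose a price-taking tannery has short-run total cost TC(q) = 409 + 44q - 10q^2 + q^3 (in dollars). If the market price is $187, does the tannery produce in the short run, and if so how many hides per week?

Produce at q = 11

Strip out fixed cost: VC = 44q - 10q^2 + q^3. Then AVC = 44 - 10q + q^2 and MC = 44 - 20q + 3q^2.
AVC is minimized where dAVC/dq = -10 + 2q = 0, at q = 5; min AVC = 44 - 10·5 + 5^2 = $19.
Because $187 ≥ $19, revenue can cover variable cost; the firm operates.
Set P = MC: 187 = 44 - 20q + 3q^2 → -143 - 20q + 3q^2 = 0. The roots are q = -13/3 and q = 11; the profit-maximizing output is on the rising part of MC, so q* = 11.
Check: AVC at q = 11 is $55 ≤ P, so revenue covers variable cost.
Profit = P·q − TC = 187·11 − 1014 = $1043.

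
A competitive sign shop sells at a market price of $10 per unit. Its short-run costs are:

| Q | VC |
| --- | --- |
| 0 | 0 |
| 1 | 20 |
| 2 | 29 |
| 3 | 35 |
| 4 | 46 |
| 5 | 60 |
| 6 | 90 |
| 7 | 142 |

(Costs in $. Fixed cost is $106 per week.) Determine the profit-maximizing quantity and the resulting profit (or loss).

Tabulate TR − TC: Q=0: -106; Q=1: -116; Q=2: -115; Q=3: -111; Q=4: -112; Q=5: -116; Q=6: -136; Q=7: -178.
Profit is highest at Q = 0. Equivalently, the lowest AVC in the table is 46/4 ≈ $11.50 at Q = 4, and P = $10 falls below it — price never covers variable cost, so the firm shuts down and loses only its fixed cost.

Q = 0 (shut down); profit = -$106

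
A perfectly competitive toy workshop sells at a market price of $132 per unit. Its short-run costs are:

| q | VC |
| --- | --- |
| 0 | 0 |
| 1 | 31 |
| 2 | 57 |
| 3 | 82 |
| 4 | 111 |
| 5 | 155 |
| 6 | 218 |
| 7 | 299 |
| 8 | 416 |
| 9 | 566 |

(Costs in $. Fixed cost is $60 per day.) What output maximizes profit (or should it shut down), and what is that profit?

q = 8; profit = $580

Profit at each row (π = 132q − TC): q=0: -60; q=1: 41; q=2: 147; q=3: 254; q=4: 357; q=5: 445; q=6: 514; q=7: 565; q=8: 580; q=9: 562.
Profit is maximized at q = 8. AVC there is 416/8 = $52 ≤ P, so producing beats shutting down (which would give -$60).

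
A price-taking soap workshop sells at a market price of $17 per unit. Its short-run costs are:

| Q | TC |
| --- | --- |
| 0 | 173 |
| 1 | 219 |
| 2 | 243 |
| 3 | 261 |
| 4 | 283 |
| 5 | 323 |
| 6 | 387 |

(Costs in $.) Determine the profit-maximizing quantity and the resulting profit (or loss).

Tabulate TR − TC: Q=0: -173; Q=1: -202; Q=2: -209; Q=3: -210; Q=4: -215; Q=5: -238; Q=6: -285.
Profit is highest at Q = 0. Equivalently, the lowest AVC in the table is 110/4 ≈ $27.50 at Q = 4, and P = $17 falls below it — price never covers variable cost, so the firm shuts down and loses only its fixed cost.

Q = 0 (shut down); profit = -$173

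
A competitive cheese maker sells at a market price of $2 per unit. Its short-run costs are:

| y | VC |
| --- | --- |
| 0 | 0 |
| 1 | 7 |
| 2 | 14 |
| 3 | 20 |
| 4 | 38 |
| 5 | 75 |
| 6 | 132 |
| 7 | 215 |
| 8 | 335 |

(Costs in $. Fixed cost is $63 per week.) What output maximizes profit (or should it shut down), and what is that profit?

y = 0 (shut down); profit = -$63

Tabulate TR − TC: y=0: -63; y=1: -68; y=2: -73; y=3: -77; y=4: -93; y=5: -128; y=6: -183; y=7: -264; y=8: -382.
Profit is highest at y = 0. Equivalently, the lowest AVC in the table is 20/3 ≈ $6.67 at y = 3, and P = $2 falls below it — price never covers variable cost, so the firm shuts down and loses only its fixed cost.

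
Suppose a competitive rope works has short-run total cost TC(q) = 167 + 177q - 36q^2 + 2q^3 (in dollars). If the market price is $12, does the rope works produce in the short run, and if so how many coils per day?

Shut down

Variable cost is VC = 177q - 36q^2 + 2q^3, so AVC = VC/q = 177 - 36q + 2q^2 and MC = dTC/dq = 177 - 72q + 6q^2.
The AVC parabola has its vertex at q = 36/4 = 9, where AVC = 177 - 36·9 + 2·9^2 = $15.
With P < min AVC ($12 < $15), every unit sold adds to the loss.
The firm minimizes its loss by shutting down and losing only its fixed cost of $167.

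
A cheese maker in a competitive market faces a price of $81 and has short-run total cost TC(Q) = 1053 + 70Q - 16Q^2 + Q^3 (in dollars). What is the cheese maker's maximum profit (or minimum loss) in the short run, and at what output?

AVC = 70 - 16Q + Q^2 has its minimum $6 at Q = 8; price $81 clears that bar, so the firm operates.
MC = 70 - 32Q + 3Q^2. Setting P = MC and taking the root on the rising branch gives Q* = 11.
TR = 81·11 = 891. TC = 1053 + 165 = 1218. Profit = 891 − 1218 = -$327.
By producing, the firm covers all variable cost plus $726 of fixed cost; shutting down would lose the full $1053.

Profit = -$327 at Q = 11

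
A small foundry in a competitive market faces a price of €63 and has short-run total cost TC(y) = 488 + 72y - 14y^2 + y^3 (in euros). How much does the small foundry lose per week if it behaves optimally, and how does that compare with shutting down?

AVC = 72 - 14y + y^2; min AVC = €23 at y = 7. Since P = €63 ≥ min AVC, the firm produces.
MC = 72 - 28y + 3y^2. Setting P = MC and taking the root on the rising branch gives y* = 9.
TR = 63·9 = 567. TC = 488 + 243 = 731. Profit = 567 − 731 = -€164.
By producing, the firm covers all variable cost plus €324 of fixed cost; shutting down would lose the full €488.

Profit = -€164 at y = 9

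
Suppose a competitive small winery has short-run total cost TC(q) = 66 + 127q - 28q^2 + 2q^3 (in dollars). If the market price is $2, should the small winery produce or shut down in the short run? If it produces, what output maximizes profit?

Shut down

From TC, MC = TC'(q) = 127 - 56q + 6q^2 and AVC = VC/q = 127 - 28q + 2q^2.
AVC is minimized where dAVC/dq = -28 + 4q = 0, at q = 7; min AVC = 127 - 28·7 + 2·7^2 = $29.
With P < min AVC ($2 < $29), every unit sold adds to the loss.
Shutting down limits the loss to fixed cost, $66.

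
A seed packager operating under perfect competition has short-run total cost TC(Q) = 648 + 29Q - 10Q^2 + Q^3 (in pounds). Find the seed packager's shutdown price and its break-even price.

AVC = 29 - 10Q + Q^2; minimized at Q = 5, giving min AVC = £4. That is the shutdown price.
ATC = 648/Q + 29 - 10Q + Q^2. Setting dATC/dQ = −648/Q^2 − 10 + 2Q = 0 gives Q = 9 (since 2·9^3 − 10·9^2 = 648).
min ATC = 648/9 + 29 − 10·9 + 9^2 = £92. That is the break-even price.
For £4 ≤ P < £92 the firm produces at a loss; below £4 it shuts down.

Shutdown price = £4; break-even price = £92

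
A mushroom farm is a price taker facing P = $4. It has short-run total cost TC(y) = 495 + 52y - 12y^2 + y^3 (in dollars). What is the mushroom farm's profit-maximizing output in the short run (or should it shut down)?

Shut down

From TC, MC = TC'(y) = 52 - 24y + 3y^2 and AVC = VC/y = 52 - 12y + y^2.
AVC hits its minimum where MC = AVC, at y = 6, giving min AVC = 52 - 12·6 + 6^2 = $16.
With P < min AVC ($4 < $16), every unit sold adds to the loss.
Best response: produce nothing and absorb the $495 fixed cost.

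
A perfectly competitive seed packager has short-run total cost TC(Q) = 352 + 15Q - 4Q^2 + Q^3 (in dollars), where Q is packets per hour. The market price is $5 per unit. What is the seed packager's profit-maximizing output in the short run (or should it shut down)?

Shut down

From TC, MC = TC'(Q) = 15 - 8Q + 3Q^2 and AVC = VC/Q = 15 - 4Q + Q^2.
AVC hits its minimum where MC = AVC, at Q = 2, giving min AVC = 15 - 4·2 + 2^2 = $11.
P = $5 lies below min AVC = $11; no output level covers variable cost.
Best response: produce nothing and absorb the $352 fixed cost.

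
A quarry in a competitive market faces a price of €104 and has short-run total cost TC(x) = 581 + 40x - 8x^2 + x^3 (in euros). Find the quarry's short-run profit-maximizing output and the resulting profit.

AVC = 40 - 8x + x^2; min AVC = €24 at x = 4. Since P = €104 ≥ min AVC, the firm produces.
MC = 40 - 16x + 3x^2. Setting P = MC and taking the root on the rising branch gives x* = 8.
TR = 104·8 = 832. TC = 581 + 320 = 901. Profit = 832 − 901 = -€69.
By producing, the firm covers all variable cost plus €512 of fixed cost; shutting down would lose the full €581.

Profit = -€69 at x = 8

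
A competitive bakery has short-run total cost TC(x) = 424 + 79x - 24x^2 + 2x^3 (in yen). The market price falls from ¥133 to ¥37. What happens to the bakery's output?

AVC = 79 - 24x + 2x^2, minimized at x = 6 where min AVC = ¥7. MC = 79 - 48x + 6x^2.
With P = ¥133 above the shutdown price, P = MC gives x = 9.
At P = ¥37 ≥ min AVC, set P = MC: x = 7. The firm stays open but cuts output.

Output falls from 9 to 7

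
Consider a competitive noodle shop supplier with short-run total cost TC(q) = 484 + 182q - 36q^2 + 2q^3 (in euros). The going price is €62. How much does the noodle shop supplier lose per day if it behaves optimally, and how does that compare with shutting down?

Profit = -€84 at q = 10

AVC = 182 - 36q + 2q^2; min AVC = €20 at q = 9. Since P = €62 ≥ min AVC, the firm produces.
With MC = 182 - 72q + 6q^2, P = MC on the upward-sloping part at q* = 10.
TR = 62·10 = 620. TC = 484 + 220 = 704. Profit = 620 − 704 = -€84.
That loss of €84 beats the €484 the firm would lose by shutting down; producing recovers €400 of fixed cost.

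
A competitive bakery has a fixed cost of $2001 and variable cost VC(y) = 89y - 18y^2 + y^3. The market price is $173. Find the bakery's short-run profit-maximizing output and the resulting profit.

Profit = -$41 at y = 14

AVC = 89 - 18y + y^2 has its minimum $8 at y = 9; price $173 clears that bar, so the firm operates.
With MC = 89 - 36y + 3y^2, P = MC on the upward-sloping part at y* = 14.
TR = 173·14 = 2422. TC = 2001 + 462 = 2463. Profit = 2422 − 2463 = -$41.
Shutting down would mean losing the fixed cost of $2001, so operating at a loss of $41 is better by $1960.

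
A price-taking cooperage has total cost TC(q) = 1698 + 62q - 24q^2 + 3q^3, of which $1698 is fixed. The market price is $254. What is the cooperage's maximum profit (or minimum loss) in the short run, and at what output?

Profit = -$162 at q = 8

AVC = 62 - 24q + 3q^2 has its minimum $14 at q = 4; price $254 clears that bar, so the firm operates.
With MC = 62 - 48q + 9q^2, P = MC on the upward-sloping part at q* = 8.
TR = 254·8 = 2032. TC = 1698 + 496 = 2194. Profit = 2032 − 2194 = -$162.
Shutting down would mean losing the fixed cost of $1698, so operating at a loss of $162 is better by $1536.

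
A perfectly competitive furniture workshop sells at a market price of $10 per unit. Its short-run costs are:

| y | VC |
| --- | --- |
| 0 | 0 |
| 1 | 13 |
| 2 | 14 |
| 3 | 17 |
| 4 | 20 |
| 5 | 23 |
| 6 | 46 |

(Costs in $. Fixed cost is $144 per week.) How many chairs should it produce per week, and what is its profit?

y = 5; profit = -$117

Tabulate TR − TC: y=0: -144; y=1: -147; y=2: -138; y=3: -131; y=4: -124; y=5: -117; y=6: -130.
Profit is maximized at y = 5. AVC there is 23/5 = $4.60 ≤ P, so producing beats shutting down (which would give -$144).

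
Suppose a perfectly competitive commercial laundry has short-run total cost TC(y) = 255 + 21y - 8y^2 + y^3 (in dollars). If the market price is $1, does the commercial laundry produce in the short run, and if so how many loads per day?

Shut down

Variable cost is VC = 21y - 8y^2 + y^3, so AVC = VC/y = 21 - 8y + y^2 and MC = dTC/dy = 21 - 16y + 3y^2.
AVC is minimized where dAVC/dy = -8 + 2y = 0, at y = 4; min AVC = 21 - 8·4 + 4^2 = $5.
P = $1 lies below min AVC = $5; no output level covers variable cost.
Best response: produce nothing and absorb the $255 fixed cost.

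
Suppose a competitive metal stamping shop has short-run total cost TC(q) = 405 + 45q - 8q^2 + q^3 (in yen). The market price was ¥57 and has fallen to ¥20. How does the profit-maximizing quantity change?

AVC = 45 - 8q + q^2, minimized at q = 4 where min AVC = ¥29. MC = 45 - 16q + 3q^2.
At P = ¥57 ≥ min AVC, set P = MC on the rising branch: q = 6.
At P = ¥20 < min AVC = ¥29, price no longer covers variable cost at any output, so the firm shuts down: q = 0.

Output falls from 6 to 0 (the firm shuts down)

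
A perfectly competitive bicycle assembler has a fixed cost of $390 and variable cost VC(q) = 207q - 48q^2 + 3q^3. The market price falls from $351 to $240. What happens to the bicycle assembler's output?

Output falls from 12 to 11

AVC = 207 - 48q + 3q^2, minimized at q = 8 where min AVC = $15. MC = 207 - 96q + 9q^2.
At P = $351 ≥ min AVC, set P = MC on the rising branch: q = 12.
At P = $240 ≥ min AVC, set P = MC: q = 11. The firm stays open but cuts output.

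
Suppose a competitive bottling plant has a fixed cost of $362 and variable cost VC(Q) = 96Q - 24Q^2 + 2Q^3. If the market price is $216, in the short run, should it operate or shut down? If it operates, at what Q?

Strip out fixed cost: VC = 96Q - 24Q^2 + 2Q^3. Then AVC = 96 - 24Q + 2Q^2 and MC = 96 - 48Q + 6Q^2.
The AVC parabola has its vertex at Q = 24/4 = 6, where AVC = 96 - 24·6 + 2·6^2 = $24.
Because $216 ≥ $24, revenue can cover variable cost; the firm operates.
Solving P = MC: -120 - 48Q + 6Q^2 = 0 ⇒ Q = -2 or 10. On the upward-sloping branch, Q* = 10.
Check: AVC at Q = 10 is $56 ≤ P, so revenue covers variable cost.
Profit = P·Q − TC = 216·10 − 922 = $1238.

Produce at Q = 10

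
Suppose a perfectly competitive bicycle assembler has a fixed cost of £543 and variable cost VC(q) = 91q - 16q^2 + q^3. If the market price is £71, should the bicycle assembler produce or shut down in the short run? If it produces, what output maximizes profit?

Produce at q = 10

Variable cost is VC = 91q - 16q^2 + q^3, so AVC = VC/q = 91 - 16q + q^2 and MC = dTC/dq = 91 - 32q + 3q^2.
AVC hits its minimum where MC = AVC, at q = 8, giving min AVC = 91 - 16·8 + 8^2 = £27.
Since P = £71 ≥ min AVC = £27, price covers variable cost and the firm should produce.
P = MC gives 20 - 32q + 3q^2 = 0, with roots 2/3 and 10. Take the larger (rising MC): q* = 10.
Check: AVC at q = 10 is £31 ≤ P, so revenue covers variable cost.
Profit = P·q − TC = 71·10 − 853 = -£143, a loss, but smaller than the £543 fixed cost the firm would lose by shutting down.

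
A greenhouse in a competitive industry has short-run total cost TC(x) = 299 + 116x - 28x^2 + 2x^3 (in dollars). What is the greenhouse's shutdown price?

$18 per unit

The shutdown price is the minimum of AVC. VC = 116x - 28x^2 + 2x^3, so AVC = 116 - 28x + 2x^2.
dAVC/dx = -28 + 4x = 0 gives x = 7. min AVC = 116 - 28·7 + 2·7^2 = 18.
The firm shuts down for any P below $18.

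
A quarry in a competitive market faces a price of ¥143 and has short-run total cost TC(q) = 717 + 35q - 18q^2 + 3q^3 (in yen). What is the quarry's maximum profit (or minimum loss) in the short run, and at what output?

AVC = 35 - 18q + 3q^2; min AVC = ¥8 at q = 3. Since P = ¥143 ≥ min AVC, the firm produces.
With MC = 35 - 36q + 9q^2, P = MC on the upward-sloping part at q* = 6.
TR = 143·6 = 858. TC = 717 + 210 = 927. Profit = 858 − 927 = -¥69.
By producing, the firm covers all variable cost plus ¥648 of fixed cost; shutting down would lose the full ¥717.

Profit = -¥69 at q = 6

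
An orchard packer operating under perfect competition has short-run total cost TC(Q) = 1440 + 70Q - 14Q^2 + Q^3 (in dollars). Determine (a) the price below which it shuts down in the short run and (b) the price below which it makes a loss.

Shutdown price = $21; break-even price = $166

Shutdown price = min AVC. AVC = 70 - 14Q + Q^2, with vertex at Q = 7 and minimum $21.
ATC = 1440/Q + 70 - 14Q + Q^2. Setting dATC/dQ = −1440/Q^2 − 14 + 2Q = 0 gives Q = 12 (since 2·12^3 − 14·12^2 = 1440).
min ATC = 1440/12 + 70 − 14·12 + 12^2 = $166. That is the break-even price.
For $21 ≤ P < $166 the firm produces at a loss; below $21 it shuts down.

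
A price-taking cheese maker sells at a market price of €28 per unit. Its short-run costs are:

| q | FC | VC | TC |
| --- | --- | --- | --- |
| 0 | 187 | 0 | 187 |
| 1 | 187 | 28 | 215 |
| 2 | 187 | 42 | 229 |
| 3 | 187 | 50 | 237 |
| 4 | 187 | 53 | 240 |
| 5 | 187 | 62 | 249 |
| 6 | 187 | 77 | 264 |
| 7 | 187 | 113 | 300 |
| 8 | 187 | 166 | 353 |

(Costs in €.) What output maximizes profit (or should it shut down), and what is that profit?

Compute π = P·q − TC at each output: q=0: -187; q=1: -187; q=2: -173; q=3: -153; q=4: -128; q=5: -109; q=6: -96; q=7: -104; q=8: -129.
Profit is maximized at q = 6. AVC there is 77/6 = €12.83 ≤ P, so producing beats shutting down (which would give -€187).

q = 6; profit = -€96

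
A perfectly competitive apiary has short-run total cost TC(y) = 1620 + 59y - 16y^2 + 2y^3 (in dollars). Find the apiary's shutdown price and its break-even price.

Shutdown price = $27; break-even price = $257

AVC = 59 - 16y + 2y^2; minimized at y = 4, giving min AVC = $27. That is the shutdown price.
ATC = 1620/y + 59 - 16y + 2y^2. Setting dATC/dy = −1620/y^2 − 16 + 4y = 0 gives y = 9 (since 4·9^3 − 16·9^2 = 1620).
min ATC = 1620/9 + 59 − 16·9 + 2·9^2 = $257. That is the break-even price.
For $27 ≤ P < $257 the firm produces at a loss; below $27 it shuts down.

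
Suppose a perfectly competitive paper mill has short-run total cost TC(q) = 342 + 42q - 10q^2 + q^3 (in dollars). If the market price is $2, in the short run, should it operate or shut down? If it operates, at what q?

Variable cost is VC = 42q - 10q^2 + q^3, so AVC = VC/q = 42 - 10q + q^2 and MC = dTC/dq = 42 - 20q + 3q^2.
AVC hits its minimum where MC = AVC, at q = 5, giving min AVC = 42 - 10·5 + 5^2 = $17.
P = $2 lies below min AVC = $17; no output level covers variable cost.
The firm minimizes its loss by shutting down and losing only its fixed cost of $342.

Shut down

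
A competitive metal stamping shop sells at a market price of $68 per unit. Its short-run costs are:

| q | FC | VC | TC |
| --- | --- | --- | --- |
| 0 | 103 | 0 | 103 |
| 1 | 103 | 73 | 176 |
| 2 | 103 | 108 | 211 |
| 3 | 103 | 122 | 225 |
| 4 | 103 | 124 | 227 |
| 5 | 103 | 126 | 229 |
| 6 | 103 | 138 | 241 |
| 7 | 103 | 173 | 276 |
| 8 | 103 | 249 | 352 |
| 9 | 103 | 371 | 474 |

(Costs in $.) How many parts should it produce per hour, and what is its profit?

q = 7; profit = $200

Compute π = P·q − TC at each output: q=0: -103; q=1: -108; q=2: -75; q=3: -21; q=4: 45; q=5: 111; q=6: 167; q=7: 200; q=8: 192; q=9: 138.
Profit is maximized at q = 7. AVC there is 173/7 = $24.71 ≤ P, so producing beats shutting down (which would give -$103).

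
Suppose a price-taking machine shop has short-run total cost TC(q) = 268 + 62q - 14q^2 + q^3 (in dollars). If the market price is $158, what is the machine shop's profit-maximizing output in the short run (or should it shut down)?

From TC, MC = TC'(q) = 62 - 28q + 3q^2 and AVC = VC/q = 62 - 14q + q^2.
The AVC parabola has its vertex at q = 14/2 = 7, where AVC = 62 - 14·7 + 7^2 = $13.
Because $158 ≥ $13, revenue can cover variable cost; the firm operates.
P = MC gives -96 - 28q + 3q^2 = 0, with roots -8/3 and 12. Take the larger (rising MC): q* = 12.
Check: AVC at q = 12 is $38 ≤ P, so revenue covers variable cost.
Profit = P·q − TC = 158·12 − 724 = $1172.

Produce at q = 12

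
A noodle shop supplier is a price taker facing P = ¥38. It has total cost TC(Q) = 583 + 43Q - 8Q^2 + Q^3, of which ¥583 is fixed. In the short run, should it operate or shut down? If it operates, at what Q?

Strip out fixed cost: VC = 43Q - 8Q^2 + Q^3. Then AVC = 43 - 8Q + Q^2 and MC = 43 - 16Q + 3Q^2.
AVC hits its minimum where MC = AVC, at Q = 4, giving min AVC = 43 - 8·4 + 4^2 = ¥27.
P = ¥38 exceeds min AVC = ¥27, so the firm stays open.
Set P = MC: 38 = 43 - 16Q + 3Q^2 → 5 - 16Q + 3Q^2 = 0. The roots are Q = 1/3 and Q = 5; the profit-maximizing output is on the rising part of MC, so Q* = 5.
Check: AVC at Q = 5 is ¥28 ≤ P, so revenue covers variable cost.
Profit = P·Q − TC = 38·5 − 723 = -¥533, a loss, but smaller than the ¥583 fixed cost the firm would lose by shutting down.

Produce at Q = 5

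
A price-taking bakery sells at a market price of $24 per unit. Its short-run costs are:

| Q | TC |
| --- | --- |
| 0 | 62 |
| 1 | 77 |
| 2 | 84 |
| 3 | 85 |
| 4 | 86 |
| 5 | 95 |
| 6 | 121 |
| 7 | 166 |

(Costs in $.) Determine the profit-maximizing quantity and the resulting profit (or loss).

Q = 5; profit = $25

Compute π = P·Q − TC at each output: Q=0: -62; Q=1: -53; Q=2: -36; Q=3: -13; Q=4: 10; Q=5: 25; Q=6: 23; Q=7: 2.
Profit is maximized at Q = 5. AVC there is 33/5 = $6.60 ≤ P, so producing beats shutting down (which would give -$62).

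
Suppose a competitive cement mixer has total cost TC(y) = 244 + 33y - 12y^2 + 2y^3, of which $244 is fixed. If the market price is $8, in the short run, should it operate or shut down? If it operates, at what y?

Variable cost is VC = 33y - 12y^2 + 2y^3, so AVC = VC/y = 33 - 12y + 2y^2 and MC = dTC/dy = 33 - 24y + 6y^2.
AVC is minimized where dAVC/dy = -12 + 4y = 0, at y = 3; min AVC = 33 - 12·3 + 2·3^2 = $15.
With P < min AVC ($8 < $15), every unit sold adds to the loss.
Best response: produce nothing and absorb the $244 fixed cost.

Shut down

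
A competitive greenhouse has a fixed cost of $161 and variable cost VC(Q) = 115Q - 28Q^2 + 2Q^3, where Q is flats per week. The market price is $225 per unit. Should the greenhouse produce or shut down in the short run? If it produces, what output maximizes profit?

Produce at Q = 11

From TC, MC = TC'(Q) = 115 - 56Q + 6Q^2 and AVC = VC/Q = 115 - 28Q + 2Q^2.
The AVC parabola has its vertex at Q = 28/4 = 7, where AVC = 115 - 28·7 + 2·7^2 = $17.
Since P = $225 ≥ min AVC = $17, price covers variable cost and the firm should produce.
Set P = MC: 225 = 115 - 56Q + 6Q^2 → -110 - 56Q + 6Q^2 = 0. The roots are Q = -5/3 and Q = 11; the profit-maximizing output is on the rising part of MC, so Q* = 11.
Check: AVC at Q = 11 is $49 ≤ P, so revenue covers variable cost.
Profit = P·Q − TC = 225·11 − 700 = $1775.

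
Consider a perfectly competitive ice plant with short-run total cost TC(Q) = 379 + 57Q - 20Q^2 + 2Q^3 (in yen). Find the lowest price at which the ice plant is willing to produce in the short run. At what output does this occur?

The shutdown price is the minimum of AVC. VC = 57Q - 20Q^2 + 2Q^3, so AVC = 57 - 20Q + 2Q^2.
dAVC/dQ = -20 + 4Q = 0 gives Q = 5. min AVC = 57 - 20·5 + 2·5^2 = 7.
For P < ¥7 the firm produces nothing.

¥7 per unit, at Q = 5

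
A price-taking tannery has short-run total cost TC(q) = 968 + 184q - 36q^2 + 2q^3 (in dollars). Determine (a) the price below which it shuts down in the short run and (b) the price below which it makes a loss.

AVC = 184 - 36q + 2q^2; minimized at q = 9, giving min AVC = $22. That is the shutdown price.
ATC = 968/q + 184 - 36q + 2q^2. Setting dATC/dq = −968/q^2 − 36 + 4q = 0 gives q = 11 (since 4·11^3 − 36·11^2 = 968).
min ATC = 968/11 + 184 − 36·11 + 2·11^2 = $118. That is the break-even price.
Between these two prices the firm operates at a loss; above $118 it earns a profit.

Shutdown price = $22; break-even price = $118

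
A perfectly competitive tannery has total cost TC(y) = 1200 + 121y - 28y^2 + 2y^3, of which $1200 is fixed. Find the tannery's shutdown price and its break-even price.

Shutdown price = $23; break-even price = $161

Shutdown price = min AVC. AVC = 121 - 28y + 2y^2, with vertex at y = 7 and minimum $23.
ATC = 1200/y + 121 - 28y + 2y^2. Setting dATC/dy = −1200/y^2 − 28 + 4y = 0 gives y = 10 (since 4·10^3 − 28·10^2 = 1200).
min ATC = 1200/10 + 121 − 28·10 + 2·10^2 = $161. That is the break-even price.
For $23 ≤ P < $161 the firm produces at a loss; below $23 it shuts down.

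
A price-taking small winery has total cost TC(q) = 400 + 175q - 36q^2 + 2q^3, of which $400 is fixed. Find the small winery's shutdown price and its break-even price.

Shutdown price = $13; break-even price = $55

Shutdown price = min AVC. AVC = 175 - 36q + 2q^2, with vertex at q = 9 and minimum $13.
ATC = 400/q + 175 - 36q + 2q^2. Setting dATC/dq = −400/q^2 − 36 + 4q = 0 gives q = 10 (since 4·10^3 − 36·10^2 = 400).
min ATC = 400/10 + 175 − 36·10 + 2·10^2 = $55. That is the break-even price.
Between these two prices the firm operates at a loss; above $55 it earns a profit.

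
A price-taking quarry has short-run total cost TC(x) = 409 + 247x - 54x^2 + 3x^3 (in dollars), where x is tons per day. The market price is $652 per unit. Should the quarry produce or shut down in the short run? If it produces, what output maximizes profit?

Strip out fixed cost: VC = 247x - 54x^2 + 3x^3. Then AVC = 247 - 54x + 3x^2 and MC = 247 - 108x + 9x^2.
AVC hits its minimum where MC = AVC, at x = 9, giving min AVC = 247 - 54·9 + 3·9^2 = $4.
Since P = $652 ≥ min AVC = $4, price covers variable cost and the firm should produce.
P = MC gives -405 - 108x + 9x^2 = 0, with roots -3 and 15. Take the larger (rising MC): x* = 15.
Check: AVC at x = 15 is $112 ≤ P, so revenue covers variable cost.
Profit = P·x − TC = 652·15 − 2089 = $7691.

Produce at x = 15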